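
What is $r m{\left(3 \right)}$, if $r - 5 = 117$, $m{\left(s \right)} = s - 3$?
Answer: $0$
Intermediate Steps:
$m{\left(s \right)} = -3 + s$
$r = 122$ ($r = 5 + 117 = 122$)
$r m{\left(3 \right)} = 122 \left(-3 + 3\right) = 122 \cdot 0 = 0$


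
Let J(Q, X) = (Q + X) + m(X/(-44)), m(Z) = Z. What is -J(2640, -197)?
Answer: -107689/44 ≈ -2447.5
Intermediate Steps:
J(Q, X) = Q + 43*X/44 (J(Q, X) = (Q + X) + X/(-44) = (Q + X) + X*(-1/44) = (Q + X) - X/44 = Q + 43*X/44)
-J(2640, -197) = -(2640 + (43/44)*(-197)) = -(2640 - 8471/44) = -1*107689/44 = -107689/44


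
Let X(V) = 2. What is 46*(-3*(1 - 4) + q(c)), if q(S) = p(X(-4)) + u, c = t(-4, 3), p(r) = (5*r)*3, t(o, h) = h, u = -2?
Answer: 1702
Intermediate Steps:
p(r) = 15*r
c = 3
q(S) = 28 (q(S) = 15*2 - 2 = 30 - 2 = 28)
46*(-3*(1 - 4) + q(c)) = 46*(-3*(1 - 4) + 28) = 46*(-3*(-3) + 28) = 46*(9 + 28) = 46*37 = 1702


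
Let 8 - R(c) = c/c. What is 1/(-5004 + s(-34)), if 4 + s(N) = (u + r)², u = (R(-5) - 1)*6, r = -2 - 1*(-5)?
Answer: -1/3487 ≈ -0.00028678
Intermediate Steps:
R(c) = 7 (R(c) = 8 - c/c = 8 - 1*1 = 8 - 1 = 7)
r = 3 (r = -2 + 5 = 3)
u = 36 (u = (7 - 1)*6 = 6*6 = 36)
s(N) = 1517 (s(N) = -4 + (36 + 3)² = -4 + 39² = -4 + 1521 = 1517)
1/(-5004 + s(-34)) = 1/(-5004 + 1517) = 1/(-3487) = -1/3487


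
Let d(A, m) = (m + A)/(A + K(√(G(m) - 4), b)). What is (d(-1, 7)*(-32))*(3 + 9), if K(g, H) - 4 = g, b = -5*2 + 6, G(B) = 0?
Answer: -6912/13 + 4608*I/13 ≈ -531.69 + 354.46*I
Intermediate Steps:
b = -4 (b = -10 + 6 = -4)
K(g, H) = 4 + g
d(A, m) = (A + m)/(4 + A + 2*I) (d(A, m) = (m + A)/(A + (4 + √(0 - 4))) = (A + m)/(A + (4 + √(-4))) = (A + m)/(A + (4 + 2*I)) = (A + m)/(4 + A + 2*I))
(d(-1, 7)*(-32))*(3 + 9) = (((-1 + 7)/(4 - 1 + 2*I))*(-32))*(3 + 9) = ((6/(3 + 2*I))*(-32))*12 = ((((3 - 2*I)/13)*6)*(-32))*12 = ((6*(3 - 2*I)/13)*(-32))*12 = -192*(3 - 2*I)/13*12 = -2304*(3 - 2*I)/13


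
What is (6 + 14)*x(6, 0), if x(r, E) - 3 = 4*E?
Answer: 60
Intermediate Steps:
x(r, E) = 3 + 4*E
(6 + 14)*x(6, 0) = (6 + 14)*(3 + 4*0) = 20*(3 + 0) = 20*3 = 60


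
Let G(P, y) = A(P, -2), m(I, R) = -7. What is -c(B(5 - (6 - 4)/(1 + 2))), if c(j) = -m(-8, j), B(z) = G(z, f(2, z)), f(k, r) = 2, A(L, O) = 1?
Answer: -7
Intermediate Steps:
G(P, y) = 1
B(z) = 1
c(j) = 7 (c(j) = -1*(-7) = 7)
-c(B(5 - (6 - 4)/(1 + 2))) = -1*7 = -7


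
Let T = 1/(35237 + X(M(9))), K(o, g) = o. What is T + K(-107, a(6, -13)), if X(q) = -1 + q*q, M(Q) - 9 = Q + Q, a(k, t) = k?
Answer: -3848254/35965 ≈ -107.00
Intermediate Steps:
M(Q) = 9 + 2*Q (M(Q) = 9 + (Q + Q) = 9 + 2*Q)
X(q) = -1 + q**2
T = 1/35965 (T = 1/(35237 + (-1 + (9 + 2*9)**2)) = 1/(35237 + (-1 + (9 + 18)**2)) = 1/(35237 + (-1 + 27**2)) = 1/(35237 + (-1 + 729)) = 1/(35237 + 728) = 1/35965 ≈ 2.7805e-5)
T + K(-107, a(6, -13)) = 1/35965 - 107 = -3848254/35965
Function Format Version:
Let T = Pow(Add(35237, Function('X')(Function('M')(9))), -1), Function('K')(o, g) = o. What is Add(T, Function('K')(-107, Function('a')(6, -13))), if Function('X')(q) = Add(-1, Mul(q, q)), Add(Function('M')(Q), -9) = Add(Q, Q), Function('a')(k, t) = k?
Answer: Rational(-3848254, 35965) ≈ -107.00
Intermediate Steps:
Function('M')(Q) = Add(9, Mul(2, Q)) (Function('M')(Q) = Add(9, Add(Q, Q)) = Add(9, Mul(2, Q)))
Function('X')(q) = Add(-1, Pow(q, 2))
T = Rational(1, 35965) (T = Pow(Add(35237, Add(-1, Pow(Add(9, Mul(2, 9)), 2))), -1) = Pow(Add(35237, Add(-1, Pow(Add(9, 18), 2))), -1) = Pow(Add(35237, Add(-1, Pow(27, 2))), -1) = Pow(Add(35237, Add(-1, 729)), -1) = Pow(Add(35237, 728), -1) = Pow(35965, -1) = Rational(1, 35965) ≈ 2.7805e-5)
Add(T, Function('K')(-107, Function('a')(6, -13))) = Add(Rational(1, 35965), -107) = Rational(-3848254, 35965)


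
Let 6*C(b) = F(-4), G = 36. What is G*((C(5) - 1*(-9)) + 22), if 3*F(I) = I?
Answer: 1108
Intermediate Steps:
F(I) = I/3
C(b) = -2/9 (C(b) = ((⅓)*(-4))/6 = (⅙)*(-4/3) = -2/9)
G*((C(5) - 1*(-9)) + 22) = 36*((-2/9 - 1*(-9)) + 22) = 36*((-2/9 + 9) + 22) = 36*(79/9 + 22) = 36*(277/9) = 1108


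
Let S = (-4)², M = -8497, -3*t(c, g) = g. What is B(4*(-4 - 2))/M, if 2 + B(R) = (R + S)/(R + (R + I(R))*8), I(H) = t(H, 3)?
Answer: 55/237916 ≈ 0.00023117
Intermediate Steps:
t(c, g) = -g/3
I(H) = -1 (I(H) = -⅓*3 = -1)
S = 16
B(R) = -2 + (16 + R)/(-8 + 9*R) (B(R) = -2 + (R + 16)/(R + (R - 1)*8) = -2 + (16 + R)/(R + (-1 + R)*8) = -2 + (16 + R)/(R + (-8 + 8*R)) = -2 + (16 + R)/(-8 + 9*R))
B(4*(-4 - 2))/M = ((32 - 68*(-4 - 2))/(-8 + 9*(4*(-4 - 2))))/(-8497) = ((32 - 68*(-6))/(-8 + 9*(4*(-6))))*(-1/8497) = ((32 - 17*(-24))/(-8 + 9*(-24)))*(-1/8497) = ((32 + 408)/(-8 - 216))*(-1/8497) = (440/(-224))*(-1/8497) = -1/224*440*(-1/8497) = -55/28*(-1/8497) = 55/237916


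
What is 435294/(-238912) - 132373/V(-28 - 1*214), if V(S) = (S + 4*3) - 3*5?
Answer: 15759425573/29266720 ≈ 538.48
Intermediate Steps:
V(S) = -3 + S (V(S) = (S + 12) - 15 = (12 + S) - 15 = -3 + S)
435294/(-238912) - 132373/V(-28 - 1*214) = 435294/(-238912) - 132373/(-3 + (-28 - 1*214)) = 435294*(-1/238912) - 132373/(-3 + (-28 - 214)) = -217647/119456 - 132373/(-3 - 242) = -217647/119456 - 132373/(-245) = -217647/119456 - 132373*(-1/245) = -217647/119456 + 132373/245 = 15759425573/29266720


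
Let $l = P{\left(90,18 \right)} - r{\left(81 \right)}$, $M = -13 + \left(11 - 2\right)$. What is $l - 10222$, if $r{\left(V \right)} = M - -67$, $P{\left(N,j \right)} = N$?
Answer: $-10195$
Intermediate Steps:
$M = -4$ ($M = -13 + 9 = -4$)
$r{\left(V \right)} = 63$ ($r{\left(V \right)} = -4 - -67 = -4 + 67 = 63$)
$l = 27$ ($l = 90 - 63 = 27$)
$l - 10222 = 27 - 10222 = -10195$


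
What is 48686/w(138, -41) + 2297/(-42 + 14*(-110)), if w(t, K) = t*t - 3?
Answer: 3025825/2738442 ≈ 1.1049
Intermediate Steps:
w(t, K) = -3 + t² (w(t, K) = t² - 3 = -3 + t²)
48686/w(138, -41) + 2297/(-42 + 14*(-110)) = 48686/(-3 + 138²) + 2297/(-42 + 14*(-110)) = 48686/(-3 + 19044) + 2297/(-42 - 1540) = 48686/19041 + 2297/(-1582) = 48686*(1/19041) + 2297*(-1/1582) = 4426/1731 - 2297/1582 = 3025825/2738442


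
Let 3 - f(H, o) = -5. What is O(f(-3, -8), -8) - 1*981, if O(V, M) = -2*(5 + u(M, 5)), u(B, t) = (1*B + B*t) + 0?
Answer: -895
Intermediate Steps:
u(B, t) = B + B*t (u(B, t) = (B + B*t) + 0 = B + B*t)
f(H, o) = 8 (f(H, o) = 3 - 1*(-5) = 3 + 5 = 8)
O(V, M) = -10 - 12*M (O(V, M) = -2*(5 + M*(1 + 5)) = -2*(5 + M*6) = -2*(5 + 6*M) = -10 - 12*M)
O(f(-3, -8), -8) - 1*981 = (-10 - 12*(-8)) - 1*981 = (-10 + 96) - 981 = 86 - 981 = -895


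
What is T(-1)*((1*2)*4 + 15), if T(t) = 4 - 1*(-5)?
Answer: 207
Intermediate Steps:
T(t) = 9 (T(t) = 4 + 5 = 9)
T(-1)*((1*2)*4 + 15) = 9*((1*2)*4 + 15) = 9*(2*4 + 15) = 9*(8 + 15) = 9*23 = 207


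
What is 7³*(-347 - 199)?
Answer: -187278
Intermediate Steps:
7³*(-347 - 199) = 343*(-546) = -187278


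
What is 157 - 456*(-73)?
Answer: 33445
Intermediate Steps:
157 - 456*(-73) = 157 + 33288 = 33445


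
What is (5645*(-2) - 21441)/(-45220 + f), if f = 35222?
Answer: 32731/9998 ≈ 3.2738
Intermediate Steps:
(5645*(-2) - 21441)/(-45220 + f) = (5645*(-2) - 21441)/(-45220 + 35222) = (-11290 - 21441)/(-9998) = -32731*(-1/9998) = 32731/9998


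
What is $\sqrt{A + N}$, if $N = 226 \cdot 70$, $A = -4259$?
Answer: $\sqrt{11561} \approx 107.52$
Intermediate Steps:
$N = 15820$
$\sqrt{A + N} = \sqrt{-4259 + 15820} = \sqrt{11561}$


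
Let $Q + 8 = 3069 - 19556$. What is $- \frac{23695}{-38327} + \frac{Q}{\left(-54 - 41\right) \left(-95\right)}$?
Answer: $- \frac{83671298}{69180235} \approx -1.2095$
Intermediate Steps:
$Q = -16495$ ($Q = -8 + \left(3069 - 19556\right) = -8 - 16487 = -16495$)
$- \frac{23695}{-38327} + \frac{Q}{\left(-54 - 41\right) \left(-95\right)} = - \frac{23695}{-38327} - \frac{16495}{\left(-54 - 41\right) \left(-95\right)} = \left(-23695\right) \left(- \frac{1}{38327}\right) - \frac{16495}{\left(-95\right) \left(-95\right)} = \frac{23695}{38327} - \frac{16495}{9025} = \frac{23695}{38327} - \frac{3299}{1805} = - \frac{83671298}{69180235}$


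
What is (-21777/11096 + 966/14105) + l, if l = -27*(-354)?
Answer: 213659620113/22358440 ≈ 9556.1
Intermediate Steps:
l = 9558
(-21777/11096 + 966/14105) + l = (-21777/11096 + 966/14105) + 9558 = (-21777*1/11096 + 966*(1/14105)) + 9558 = (-21777/11096 + 138/2015) + 9558 = -42349407/22358440 + 9558 = 213659620113/22358440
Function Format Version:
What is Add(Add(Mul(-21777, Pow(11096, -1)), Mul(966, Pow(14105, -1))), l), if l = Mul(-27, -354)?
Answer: Rational(213659620113, 22358440) ≈ 9556.1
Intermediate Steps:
l = 9558
Add(Add(Mul(-21777, Pow(11096, -1)), Mul(966, Pow(14105, -1))), l) = Add(Add(Mul(-21777, Pow(11096, -1)), Mul(966, Pow(14105, -1))), 9558) = Add(Add(Mul(-21777, Rational(1, 11096)), Mul(966, Rational(1, 14105))), 9558) = Add(Add(Rational(-21777, 11096), Rational(138, 2015)), 9558) = Add(Rational(-42349407, 22358440), 9558) = Rational(213659620113, 22358440)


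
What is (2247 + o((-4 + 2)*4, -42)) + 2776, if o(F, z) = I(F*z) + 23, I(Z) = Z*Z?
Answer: 117942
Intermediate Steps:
I(Z) = Z**2
o(F, z) = 23 + F**2*z**2 (o(F, z) = (F*z)**2 + 23 = F**2*z**2 + 23 = 23 + F**2*z**2)
(2247 + o((-4 + 2)*4, -42)) + 2776 = (2247 + (23 + ((-4 + 2)*4)**2*(-42)**2)) + 2776 = (2247 + (23 + (-2*4)**2*1764)) + 2776 = (2247 + (23 + (-8)**2*1764)) + 2776 = (2247 + (23 + 64*1764)) + 2776 = (2247 + (23 + 112896)) + 2776 = (2247 + 112919) + 2776 = 115166 + 2776 = 117942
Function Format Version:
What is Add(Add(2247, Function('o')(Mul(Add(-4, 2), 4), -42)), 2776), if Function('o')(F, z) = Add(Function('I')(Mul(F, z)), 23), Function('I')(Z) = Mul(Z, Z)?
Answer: 117942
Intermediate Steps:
Function('I')(Z) = Pow(Z, 2)
Function('o')(F, z) = Add(23, Mul(Pow(F, 2), Pow(z, 2))) (Function('o')(F, z) = Add(Pow(Mul(F, z), 2), 23) = Add(Mul(Pow(F, 2), Pow(z, 2)), 23) = Add(23, Mul(Pow(F, 2), Pow(z, 2))))
Add(Add(2247, Function('o')(Mul(Add(-4, 2), 4), -42)), 2776) = Add(Add(2247, Add(23, Mul(Pow(Mul(Add(-4, 2), 4), 2), Pow(-42, 2)))), 2776) = Add(Add(2247, Add(23, Mul(Pow(Mul(-2, 4), 2), 1764))), 2776) = Add(Add(2247, Add(23, Mul(Pow(-8, 2), 1764))), 2776) = Add(Add(2247, Add(23, Mul(64, 1764))), 2776) = Add(Add(2247, Add(23, 112896)), 2776) = Add(Add(2247, 112919), 2776) = Add(115166, 2776) = 117942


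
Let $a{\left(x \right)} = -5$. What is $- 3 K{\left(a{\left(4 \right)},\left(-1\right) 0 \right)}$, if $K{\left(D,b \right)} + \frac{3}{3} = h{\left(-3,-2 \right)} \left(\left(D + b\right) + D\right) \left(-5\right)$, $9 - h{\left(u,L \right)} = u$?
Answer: $-1797$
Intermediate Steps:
$h{\left(u,L \right)} = 9 - u$
$K{\left(D,b \right)} = -1 - 120 D - 60 b$ ($K{\left(D,b \right)} = -1 + \left(9 - -3\right) \left(\left(D + b\right) + D\right) \left(-5\right) = -1 + \left(9 + 3\right) \left(b + 2 D\right) \left(-5\right) = -1 + 12 \left(b + 2 D\right) \left(-5\right) = -1 + \left(12 b + 24 D\right) \left(-5\right) = -1 - \left(60 b + 120 D\right) = -1 - 120 D - 60 b$)
$- 3 K{\left(a{\left(4 \right)},\left(-1\right) 0 \right)} = - 3 \left(-1 - -600 - 60 \left(\left(-1\right) 0\right)\right) = - 3 \left(-1 + 600 - 0\right) = - 3 \left(-1 + 600 + 0\right) = \left(-3\right) 599 = -1797$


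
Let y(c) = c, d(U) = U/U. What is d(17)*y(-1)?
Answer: -1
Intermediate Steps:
d(U) = 1
d(17)*y(-1) = 1*(-1) = -1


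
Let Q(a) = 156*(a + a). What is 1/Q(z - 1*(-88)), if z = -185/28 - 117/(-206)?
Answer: 721/18437250 ≈ 3.9106e-5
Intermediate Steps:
z = -17417/2884 (z = -185*1/28 - 117*(-1/206) = -185/28 + 117/206 = -17417/2884 ≈ -6.0392)
Q(a) = 312*a (Q(a) = 156*(2*a) = 312*a)
1/Q(z - 1*(-88)) = 1/(312*(-17417/2884 - 1*(-88))) = 1/(312*(-17417/2884 + 88)) = 1/(312*(236375/2884)) = 1/(18437250/721) = 721/18437250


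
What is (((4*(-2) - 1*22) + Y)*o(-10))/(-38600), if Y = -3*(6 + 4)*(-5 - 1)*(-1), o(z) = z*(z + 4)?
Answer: 63/193 ≈ 0.32643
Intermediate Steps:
o(z) = z*(4 + z)
Y = -180 (Y = -30*(-6)*(-1) = -3*(-60)*(-1) = 180*(-1) = -180)
(((4*(-2) - 1*22) + Y)*o(-10))/(-38600) = (((4*(-2) - 1*22) - 180)*(-10*(4 - 10)))/(-38600) = (((-8 - 22) - 180)*(-10*(-6)))*(-1/38600) = ((-30 - 180)*60)*(-1/38600) = -210*60*(-1/38600) = -12600*(-1/38600) = 63/193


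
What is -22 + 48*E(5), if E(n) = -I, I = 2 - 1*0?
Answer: -118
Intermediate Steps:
I = 2 (I = 2 + 0 = 2)
E(n) = -2 (E(n) = -1*2 = -2)
-22 + 48*E(5) = -22 + 48*(-2) = -22 - 96 = -118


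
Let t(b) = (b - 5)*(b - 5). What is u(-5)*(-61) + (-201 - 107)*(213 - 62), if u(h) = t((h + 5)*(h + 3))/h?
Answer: -46203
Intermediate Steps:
t(b) = (-5 + b)**2 (t(b) = (-5 + b)*(-5 + b) = (-5 + b)**2)
u(h) = (-5 + (3 + h)*(5 + h))**2/h (u(h) = (-5 + (h + 5)*(h + 3))**2/h = (-5 + (5 + h)*(3 + h))**2/h = (-5 + (3 + h)*(5 + h))**2/h)
u(-5)*(-61) + (-201 - 107)*(213 - 62) = ((10 + (-5)**2 + 8*(-5))**2/(-5))*(-61) + (-201 - 107)*(213 - 62) = -(10 + 25 - 40)**2/5*(-61) - 308*151 = -1/5*(-5)**2*(-61) - 46508 = -1/5*25*(-61) - 46508 = -5*(-61) - 46508 = 305 - 46508 = -46203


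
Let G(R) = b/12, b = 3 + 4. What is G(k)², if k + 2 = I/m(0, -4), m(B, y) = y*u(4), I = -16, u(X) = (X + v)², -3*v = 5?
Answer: 49/144 ≈ 0.34028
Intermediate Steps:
v = -5/3 (v = -⅓*5 = -5/3 ≈ -1.6667)
u(X) = (-5/3 + X)² (u(X) = (X - 5/3)² = (-5/3 + X)²)
b = 7
m(B, y) = 49*y/9 (m(B, y) = y*((-5 + 3*4)²/9) = y*((-5 + 12)²/9) = y*((⅑)*7²) = y*((⅑)*49) = y*(49/9) = 49*y/9)
k = -62/49 (k = -2 - 16/((49/9)*(-4)) = -2 - 16/(-196/9) = -2 - 16*(-9/196) = -2 + 36/49 = -62/49 ≈ -1.2653)
G(R) = 7/12
G(k)² = (7/12)² = 49/144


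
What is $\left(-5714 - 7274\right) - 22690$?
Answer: $-35678$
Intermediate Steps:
$\left(-5714 - 7274\right) - 22690 = -12988 - 22690 = -35678$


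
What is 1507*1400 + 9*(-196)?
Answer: 2108036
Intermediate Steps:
1507*1400 + 9*(-196) = 2109800 - 1764 = 2108036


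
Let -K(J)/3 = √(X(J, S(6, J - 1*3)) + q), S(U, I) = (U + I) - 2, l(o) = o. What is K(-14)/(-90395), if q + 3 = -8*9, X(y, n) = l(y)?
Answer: 3*I*√89/90395 ≈ 0.00031309*I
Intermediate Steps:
S(U, I) = -2 + I + U (S(U, I) = (I + U) - 2 = -2 + I + U)
X(y, n) = y
q = -75 (q = -3 - 8*9 = -3 - 72 = -75)
K(J) = -3*√(-75 + J) (K(J) = -3*√(J - 75) = -3*√(-75 + J))
K(-14)/(-90395) = -3*√(-75 - 14)/(-90395) = -3*I*√89*(-1/90395) = 3*I*√89/90395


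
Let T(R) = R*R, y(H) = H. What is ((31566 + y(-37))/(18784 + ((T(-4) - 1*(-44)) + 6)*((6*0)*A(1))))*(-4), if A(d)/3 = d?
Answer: -31529/4696 ≈ -6.7140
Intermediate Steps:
A(d) = 3*d
T(R) = R²
((31566 + y(-37))/(18784 + ((T(-4) - 1*(-44)) + 6)*((6*0)*A(1))))*(-4) = ((31566 - 37)/(18784 + (((-4)² - 1*(-44)) + 6)*((6*0)*(3*1))))*(-4) = (31529/(18784 + ((16 + 44) + 6)*(0*3)))*(-4) = (31529/(18784 + (60 + 6)*0))*(-4) = (31529/(18784 + 66*0))*(-4) = (31529/(18784 + 0))*(-4) = (31529/18784)*(-4) = -31529/4696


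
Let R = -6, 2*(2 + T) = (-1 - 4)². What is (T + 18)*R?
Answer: -171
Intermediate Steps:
T = 21/2 (T = -2 + (-1 - 4)²/2 = -2 + (½)*(-5)² = -2 + (½)*25 = -2 + 25/2 = 21/2 ≈ 10.500)
(T + 18)*R = (21/2 + 18)*(-6) = (57/2)*(-6) = -171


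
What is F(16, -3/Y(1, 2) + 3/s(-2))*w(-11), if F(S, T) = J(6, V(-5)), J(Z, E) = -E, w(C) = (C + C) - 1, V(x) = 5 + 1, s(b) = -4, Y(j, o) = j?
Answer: 138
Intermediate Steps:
V(x) = 6
w(C) = -1 + 2*C (w(C) = 2*C - 1 = -1 + 2*C)
F(S, T) = -6 (F(S, T) = -1*6 = -6)
F(16, -3/Y(1, 2) + 3/s(-2))*w(-11) = -6*(-1 + 2*(-11)) = -6*(-1 - 22) = -6*(-23) = 138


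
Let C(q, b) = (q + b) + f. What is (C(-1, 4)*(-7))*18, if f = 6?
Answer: -1134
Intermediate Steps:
C(q, b) = 6 + b + q (C(q, b) = (q + b) + 6 = (b + q) + 6 = 6 + b + q)
(C(-1, 4)*(-7))*18 = ((6 + 4 - 1)*(-7))*18 = (9*(-7))*18 = -63*18 = -1134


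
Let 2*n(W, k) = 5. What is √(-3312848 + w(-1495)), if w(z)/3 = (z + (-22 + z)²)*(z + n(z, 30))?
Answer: I*√10300640483 ≈ 1.0149e+5*I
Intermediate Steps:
n(W, k) = 5/2 (n(W, k) = (½)*5 = 5/2)
w(z) = 3*(5/2 + z)*(z + (-22 + z)²) (w(z) = 3*((z + (-22 + z)²)*(z + 5/2)) = 3*((z + (-22 + z)²)*(5/2 + z)) = 3*((5/2 + z)*(z + (-22 + z)²)) = 3*(5/2 + z)*(z + (-22 + z)²))
√(-3312848 + w(-1495)) = √(-3312848 + (3630 + 3*(-1495)³ - 243/2*(-1495)² + (2259/2)*(-1495))) = √(-3312848 + (3630 + 3*(-3341362375) - 243/2*2235025 - 3377205/2)) = √(-3312848 + (3630 - 10024087125 - 543111075/2 - 3377205/2)) = √(-3312848 - 10297327635) = √(-10300640483) = I*√10300640483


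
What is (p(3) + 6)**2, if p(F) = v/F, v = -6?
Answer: 16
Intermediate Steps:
p(F) = -6/F
(p(3) + 6)**2 = (-6/3 + 6)**2 = (-6*1/3 + 6)**2 = (-2 + 6)**2 = 4**2 = 16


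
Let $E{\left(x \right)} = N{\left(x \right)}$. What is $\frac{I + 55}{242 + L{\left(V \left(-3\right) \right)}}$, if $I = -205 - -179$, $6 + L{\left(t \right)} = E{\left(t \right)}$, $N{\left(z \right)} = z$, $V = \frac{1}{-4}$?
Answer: $\frac{116}{947} \approx 0.12249$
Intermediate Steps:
$V = - \frac{1}{4} \approx -0.25$
$E{\left(x \right)} = x$
$L{\left(t \right)} = -6 + t$
$I = -26$ ($I = -205 + 179 = -26$)
$\frac{I + 55}{242 + L{\left(V \left(-3\right) \right)}} = \frac{-26 + 55}{242 - \frac{21}{4}} = \frac{29}{242 + \left(-6 + \frac{3}{4}\right)} = \frac{29}{242 - \frac{21}{4}} = \frac{29}{\frac{947}{4}} = 29 \cdot \frac{4}{947} = \frac{116}{947}$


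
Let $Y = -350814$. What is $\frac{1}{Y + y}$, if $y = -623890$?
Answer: $- \frac{1}{974704} \approx -1.026 \cdot 10^{-6}$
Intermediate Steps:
$\frac{1}{Y + y} = \frac{1}{-350814 - 623890} = \frac{1}{-974704} = - \frac{1}{974704}$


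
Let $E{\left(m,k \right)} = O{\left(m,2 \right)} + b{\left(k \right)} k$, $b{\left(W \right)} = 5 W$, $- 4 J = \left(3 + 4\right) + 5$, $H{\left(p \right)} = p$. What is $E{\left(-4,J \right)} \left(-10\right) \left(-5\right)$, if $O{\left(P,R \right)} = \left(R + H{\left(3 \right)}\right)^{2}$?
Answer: $3500$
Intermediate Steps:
$J = -3$ ($J = - \frac{\left(3 + 4\right) + 5}{4} = - \frac{7 + 5}{4} = \left(- \frac{1}{4}\right) 12 = -3$)
$O{\left(P,R \right)} = \left(3 + R\right)^{2}$ ($O{\left(P,R \right)} = \left(R + 3\right)^{2} = \left(3 + R\right)^{2}$)
$E{\left(m,k \right)} = 25 + 5 k^{2}$ ($E{\left(m,k \right)} = \left(3 + 2\right)^{2} + 5 k k = 5^{2} + 5 k^{2} = 25 + 5 k^{2}$)
$E{\left(-4,J \right)} \left(-10\right) \left(-5\right) = \left(25 + 5 \left(-3\right)^{2}\right) \left(-10\right) \left(-5\right) = \left(25 + 5 \cdot 9\right) \left(-10\right) \left(-5\right) = \left(25 + 45\right) \left(-10\right) \left(-5\right) = 70 \left(-10\right) \left(-5\right) = \left(-700\right) \left(-5\right) = 3500$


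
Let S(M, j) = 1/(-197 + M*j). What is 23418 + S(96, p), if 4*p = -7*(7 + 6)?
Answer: 55758257/2381 ≈ 23418.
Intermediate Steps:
p = -91/4 (p = (-7*(7 + 6))/4 = (-7*13)/4 = (1/4)*(-91) = -91/4 ≈ -22.750)
23418 + S(96, p) = 23418 + 1/(-197 + 96*(-91/4)) = 23418 + 1/(-197 - 2184) = 23418 + 1/(-2381) = 23418 - 1/2381 = 55758257/2381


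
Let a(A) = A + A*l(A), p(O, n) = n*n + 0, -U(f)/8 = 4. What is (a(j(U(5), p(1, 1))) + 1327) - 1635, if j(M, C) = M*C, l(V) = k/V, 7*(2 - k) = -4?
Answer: -2362/7 ≈ -337.43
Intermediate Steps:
k = 18/7 (k = 2 - ⅐*(-4) = 2 + 4/7 = 18/7 ≈ 2.5714)
U(f) = -32 (U(f) = -8*4 = -32)
p(O, n) = n² (p(O, n) = n² + 0 = n²)
l(V) = 18/(7*V)
j(M, C) = C*M
a(A) = 18/7 + A (a(A) = A + A*(18/(7*A)) = A + 18/7 = 18/7 + A)
(a(j(U(5), p(1, 1))) + 1327) - 1635 = ((18/7 + 1²*(-32)) + 1327) - 1635 = ((18/7 + 1*(-32)) + 1327) - 1635 = ((18/7 - 32) + 1327) - 1635 = (-206/7 + 1327) - 1635 = 9083/7 - 1635 = -2362/7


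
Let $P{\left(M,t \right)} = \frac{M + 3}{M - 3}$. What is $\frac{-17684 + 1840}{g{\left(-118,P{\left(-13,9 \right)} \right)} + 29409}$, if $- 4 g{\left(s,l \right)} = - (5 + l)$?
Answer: $- \frac{507008}{941133} \approx -0.53872$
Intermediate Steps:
$P{\left(M,t \right)} = \frac{3 + M}{-3 + M}$
$g{\left(s,l \right)} = \frac{5}{4} + \frac{l}{4}$ ($g{\left(s,l \right)} = - \frac{\left(-1\right) \left(5 + l\right)}{4} = - \frac{-5 - l}{4} = \frac{5}{4} + \frac{l}{4}$)
$\frac{-17684 + 1840}{g{\left(-118,P{\left(-13,9 \right)} \right)} + 29409} = \frac{-17684 + 1840}{\left(\frac{5}{4} + \frac{\frac{1}{-3 - 13} \left(3 - 13\right)}{4}\right) + 29409} = - \frac{15844}{\left(\frac{5}{4} + \frac{\frac{1}{-16} \left(-10\right)}{4}\right) + 29409} = - \frac{15844}{\left(\frac{5}{4} + \frac{\left(- \frac{1}{16}\right) \left(-10\right)}{4}\right) + 29409} = - \frac{15844}{\left(\frac{5}{4} + \frac{1}{4} \cdot \frac{5}{8}\right) + 29409} = - \frac{15844}{\left(\frac{5}{4} + \frac{5}{32}\right) + 29409} = - \frac{15844}{\frac{45}{32} + 29409} = - \frac{15844}{\frac{941133}{32}} = \left(-15844\right) \frac{32}{941133} = - \frac{507008}{941133}$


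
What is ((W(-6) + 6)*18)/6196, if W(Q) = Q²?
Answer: 189/1549 ≈ 0.12201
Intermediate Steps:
((W(-6) + 6)*18)/6196 = (((-6)² + 6)*18)/6196 = ((36 + 6)*18)*(1/6196) = (42*18)*(1/6196) = 756*(1/6196) = 189/1549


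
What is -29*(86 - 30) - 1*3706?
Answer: -5330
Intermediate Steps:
-29*(86 - 30) - 1*3706 = -29*56 - 3706 = -1624 - 3706 = -5330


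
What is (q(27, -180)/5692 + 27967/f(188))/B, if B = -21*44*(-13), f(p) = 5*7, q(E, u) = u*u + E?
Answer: 160323109/2393030640 ≈ 0.066996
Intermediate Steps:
q(E, u) = E + u² (q(E, u) = u² + E = E + u²)
f(p) = 35
B = 12012 (B = -924*(-13) = 12012)
(q(27, -180)/5692 + 27967/f(188))/B = ((27 + (-180)²)/5692 + 27967/35)/12012 = ((27 + 32400)*(1/5692) + 27967*(1/35))*(1/12012) = (32427*(1/5692) + 27967/35)*(1/12012) = (32427/5692 + 27967/35)*(1/12012) = (160323109/199220)*(1/12012) = 160323109/2393030640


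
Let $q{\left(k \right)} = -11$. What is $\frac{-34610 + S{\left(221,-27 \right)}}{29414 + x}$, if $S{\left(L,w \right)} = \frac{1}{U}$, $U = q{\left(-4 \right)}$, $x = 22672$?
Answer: $- \frac{380711}{572946} \approx -0.66448$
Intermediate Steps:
$U = -11$
$S{\left(L,w \right)} = - \frac{1}{11}$ ($S{\left(L,w \right)} = \frac{1}{-11} = - \frac{1}{11}$)
$\frac{-34610 + S{\left(221,-27 \right)}}{29414 + x} = \frac{-34610 - \frac{1}{11}}{29414 + 22672} = - \frac{380711}{11 \cdot 52086} = \left(- \frac{380711}{11}\right) \frac{1}{52086} = - \frac{380711}{572946}$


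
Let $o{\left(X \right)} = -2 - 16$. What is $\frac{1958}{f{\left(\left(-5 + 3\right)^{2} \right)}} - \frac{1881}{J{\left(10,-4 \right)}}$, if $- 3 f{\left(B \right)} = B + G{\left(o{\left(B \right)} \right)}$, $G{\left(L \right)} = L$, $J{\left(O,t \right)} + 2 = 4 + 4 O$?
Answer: $\frac{5247}{14} \approx 374.79$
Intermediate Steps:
$o{\left(X \right)} = -18$ ($o{\left(X \right)} = -2 - 16 = -18$)
$J{\left(O,t \right)} = 2 + 4 O$ ($J{\left(O,t \right)} = -2 + \left(4 + 4 O\right) = 2 + 4 O$)
$f{\left(B \right)} = 6 - \frac{B}{3}$ ($f{\left(B \right)} = - \frac{B - 18}{3} = - \frac{-18 + B}{3} = 6 - \frac{B}{3}$)
$\frac{1958}{f{\left(\left(-5 + 3\right)^{2} \right)}} - \frac{1881}{J{\left(10,-4 \right)}} = \frac{1958}{6 - \frac{\left(-5 + 3\right)^{2}}{3}} - \frac{1881}{2 + 4 \cdot 10} = \frac{1958}{6 - \frac{\left(-2\right)^{2}}{3}} - \frac{1881}{2 + 40} = \frac{1958}{6 - \frac{4}{3}} - \frac{1881}{42} = \frac{1958}{6 - \frac{4}{3}} - \frac{627}{14} = \frac{1958}{\frac{14}{3}} - \frac{627}{14} = 1958 \cdot \frac{3}{14} - \frac{627}{14} = \frac{2937}{7} - \frac{627}{14} = \frac{5247}{14}$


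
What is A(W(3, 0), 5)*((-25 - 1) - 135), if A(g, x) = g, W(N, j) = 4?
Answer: -644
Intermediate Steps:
A(W(3, 0), 5)*((-25 - 1) - 135) = 4*((-25 - 1) - 135) = 4*(-26 - 135) = 4*(-161) = -644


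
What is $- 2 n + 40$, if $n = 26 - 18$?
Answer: $24$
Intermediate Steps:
$n = 8$
$- 2 n + 40 = \left(-2\right) 8 + 40 = -16 + 40 = 24$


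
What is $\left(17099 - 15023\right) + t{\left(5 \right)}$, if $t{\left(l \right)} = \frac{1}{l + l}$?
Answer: $\frac{20761}{10} \approx 2076.1$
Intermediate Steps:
$t{\left(l \right)} = \frac{1}{2 l}$
$\left(17099 - 15023\right) + t{\left(5 \right)} = \left(17099 - 15023\right) + \frac{1}{2 \cdot 5} = \left(17099 - 15023\right) + \frac{1}{2} \cdot \frac{1}{5} = 2076 + \frac{1}{10} = \frac{20761}{10}$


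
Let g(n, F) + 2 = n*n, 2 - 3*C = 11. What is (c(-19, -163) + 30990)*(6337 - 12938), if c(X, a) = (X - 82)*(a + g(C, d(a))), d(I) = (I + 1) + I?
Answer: -308570346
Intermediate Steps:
C = -3 (C = ⅔ - ⅓*11 = ⅔ - 11/3 = -3)
d(I) = 1 + 2*I (d(I) = (1 + I) + I = 1 + 2*I)
g(n, F) = -2 + n² (g(n, F) = -2 + n*n = -2 + n²)
c(X, a) = (-82 + X)*(7 + a) (c(X, a) = (X - 82)*(a + (-2 + (-3)²)) = (-82 + X)*(a + (-2 + 9)) = (-82 + X)*(a + 7) = (-82 + X)*(7 + a))
(c(-19, -163) + 30990)*(6337 - 12938) = ((-574 - 82*(-163) + 7*(-19) - 19*(-163)) + 30990)*(6337 - 12938) = ((-574 + 13366 - 133 + 3097) + 30990)*(-6601) = (15756 + 30990)*(-6601) = 46746*(-6601) = -308570346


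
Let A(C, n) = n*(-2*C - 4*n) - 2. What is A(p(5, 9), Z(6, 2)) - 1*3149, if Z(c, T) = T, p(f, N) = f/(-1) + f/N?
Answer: -28343/9 ≈ -3149.2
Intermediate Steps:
p(f, N) = -f + f/N (p(f, N) = f*(-1) + f/N = -f + f/N)
A(C, n) = -2 + n*(-4*n - 2*C) (A(C, n) = n*(-4*n - 2*C) - 2 = -2 + n*(-4*n - 2*C))
A(p(5, 9), Z(6, 2)) - 1*3149 = (-2 - 4*2² - 2*(-1*5 + 5/9)*2) - 1*3149 = (-2 - 4*4 - 2*(-5 + 5*(⅑))*2) - 3149 = (-2 - 16 - 2*(-5 + 5/9)*2) - 3149 = (-2 - 16 - 2*(-40/9)*2) - 3149 = (-2 - 16 + 160/9) - 3149 = -2/9 - 3149 = -28343/9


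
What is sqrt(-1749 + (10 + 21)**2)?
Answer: 2*I*sqrt(197) ≈ 28.071*I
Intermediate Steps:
sqrt(-1749 + (10 + 21)**2) = sqrt(-1749 + 31**2) = sqrt(-1749 + 961) = sqrt(-788) = 2*I*sqrt(197)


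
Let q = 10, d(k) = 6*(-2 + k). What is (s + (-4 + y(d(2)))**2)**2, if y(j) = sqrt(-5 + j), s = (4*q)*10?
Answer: 168601 - 6576*I*sqrt(5) ≈ 1.686e+5 - 14704.0*I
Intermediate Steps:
d(k) = -12 + 6*k
s = 400 (s = (4*10)*10 = 40*10 = 400)
(s + (-4 + y(d(2)))**2)**2 = (400 + (-4 + sqrt(-5 + (-12 + 6*2)))**2)**2 = (400 + (-4 + sqrt(-5 + (-12 + 12)))**2)**2 = (400 + (-4 + sqrt(-5 + 0))**2)**2 = (400 + (-4 + sqrt(-5))**2)**2 = (400 + (-4 + I*sqrt(5))**2)**2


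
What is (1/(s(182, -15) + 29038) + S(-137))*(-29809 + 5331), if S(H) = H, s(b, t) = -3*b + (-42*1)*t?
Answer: 48830097407/14561 ≈ 3.3535e+6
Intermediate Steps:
s(b, t) = -42*t - 3*b (s(b, t) = -3*b - 42*t = -42*t - 3*b)
(1/(s(182, -15) + 29038) + S(-137))*(-29809 + 5331) = (1/((-42*(-15) - 3*182) + 29038) - 137)*(-29809 + 5331) = (1/((630 - 546) + 29038) - 137)*(-24478) = (1/(84 + 29038) - 137)*(-24478) = (1/29122 - 137)*(-24478) = -3989713/29122*(-24478) = 48830097407/14561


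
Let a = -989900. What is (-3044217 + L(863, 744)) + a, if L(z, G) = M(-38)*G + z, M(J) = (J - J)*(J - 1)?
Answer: -4033254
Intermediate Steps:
M(J) = 0 (M(J) = 0*(-1 + J) = 0)
L(z, G) = z (L(z, G) = 0*G + z = 0 + z = z)
(-3044217 + L(863, 744)) + a = (-3044217 + 863) - 989900 = -3043354 - 989900 = -4033254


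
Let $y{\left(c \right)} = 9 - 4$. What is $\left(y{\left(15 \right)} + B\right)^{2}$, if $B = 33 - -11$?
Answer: $2401$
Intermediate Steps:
$B = 44$ ($B = 33 + 11 = 44$)
$y{\left(c \right)} = 5$ ($y{\left(c \right)} = 9 - 4 = 5$)
$\left(y{\left(15 \right)} + B\right)^{2} = \left(5 + 44\right)^{2} = 49^{2} = 2401$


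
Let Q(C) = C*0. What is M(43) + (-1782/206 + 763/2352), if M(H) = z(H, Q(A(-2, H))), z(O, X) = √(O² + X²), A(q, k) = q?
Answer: 1199995/34608 ≈ 34.674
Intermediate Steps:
Q(C) = 0
M(H) = √(H²) (M(H) = √(H² + 0²) = √(H² + 0) = √(H²))
M(43) + (-1782/206 + 763/2352) = √(43²) + (-1782/206 + 763/2352) = √1849 + (-1782*1/206 + 763*(1/2352)) = 43 + (-891/103 + 109/336) = 43 - 288149/34608 = 1199995/34608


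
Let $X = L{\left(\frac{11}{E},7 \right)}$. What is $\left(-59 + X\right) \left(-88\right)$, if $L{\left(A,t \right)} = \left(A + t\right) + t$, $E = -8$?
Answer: $4081$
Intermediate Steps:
$L{\left(A,t \right)} = A + 2 t$
$X = \frac{101}{8}$ ($X = \frac{11}{-8} + 2 \cdot 7 = 11 \left(- \frac{1}{8}\right) + 14 = - \frac{11}{8} + 14 = \frac{101}{8} \approx 12.625$)
$\left(-59 + X\right) \left(-88\right) = \left(-59 + \frac{101}{8}\right) \left(-88\right) = \left(- \frac{371}{8}\right) \left(-88\right) = 4081$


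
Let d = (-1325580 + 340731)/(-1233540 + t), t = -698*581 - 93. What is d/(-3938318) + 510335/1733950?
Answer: 164725250211653654/559682356992936655 ≈ 0.29432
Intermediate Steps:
t = -405631 (t = -405538 - 93 = -405631)
d = 984849/1639171 (d = (-1325580 + 340731)/(-1233540 - 405631) = -984849/(-1639171) = -984849*(-1/1639171) = 984849/1639171 ≈ 0.60082)
d/(-3938318) + 510335/1733950 = (984849/1639171)/(-3938318) + 510335/1733950 = (984849/1639171)*(-1/3938318) + 510335*(1/1733950) = -984849/6455576654378 + 102067/346790 = 164725250211653654/559682356992936655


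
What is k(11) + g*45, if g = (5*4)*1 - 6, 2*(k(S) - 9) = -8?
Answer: 635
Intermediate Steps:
k(S) = 5 (k(S) = 9 + (1/2)*(-8) = 9 - 4 = 5)
g = 14 (g = 20*1 - 6 = 20 - 6 = 14)
k(11) + g*45 = 5 + 14*45 = 5 + 630 = 635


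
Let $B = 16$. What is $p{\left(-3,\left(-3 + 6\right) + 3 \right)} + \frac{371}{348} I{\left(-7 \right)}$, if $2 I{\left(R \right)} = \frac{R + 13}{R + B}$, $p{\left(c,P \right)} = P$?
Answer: $\frac{6635}{1044} \approx 6.3554$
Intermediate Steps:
$I{\left(R \right)} = \frac{13 + R}{2 \left(16 + R\right)}$ ($I{\left(R \right)} = \frac{\left(R + 13\right) \frac{1}{R + 16}}{2} = \frac{\left(13 + R\right) \frac{1}{16 + R}}{2} = \frac{\frac{1}{16 + R} \left(13 + R\right)}{2} = \frac{13 + R}{2 \left(16 + R\right)}$)
$p{\left(-3,\left(-3 + 6\right) + 3 \right)} + \frac{371}{348} I{\left(-7 \right)} = \left(\left(-3 + 6\right) + 3\right) + \frac{371}{348} \frac{13 - 7}{2 \left(16 - 7\right)} = \left(3 + 3\right) + 371 \cdot \frac{1}{348} \cdot \frac{1}{2} \cdot \frac{1}{9} \cdot 6 = 6 + \frac{371 \cdot \frac{1}{2} \cdot \frac{1}{9} \cdot 6}{348} = 6 + \frac{371}{348} \cdot \frac{1}{3} = 6 + \frac{371}{1044} = \frac{6635}{1044}$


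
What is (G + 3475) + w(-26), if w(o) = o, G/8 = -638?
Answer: -1655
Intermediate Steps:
G = -5104 (G = 8*(-638) = -5104)
(G + 3475) + w(-26) = (-5104 + 3475) - 26 = -1629 - 26 = -1655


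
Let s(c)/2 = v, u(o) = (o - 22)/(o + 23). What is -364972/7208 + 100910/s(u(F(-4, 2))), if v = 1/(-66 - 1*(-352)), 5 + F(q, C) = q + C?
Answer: 26003003017/1802 ≈ 1.4430e+7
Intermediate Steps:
F(q, C) = -5 + C + q (F(q, C) = -5 + (q + C) = -5 + (C + q) = -5 + C + q)
u(o) = (-22 + o)/(23 + o)
v = 1/286 (v = 1/(-66 + 352) = 1/286 ≈ 0.0034965)
s(c) = 1/143 (s(c) = 2*(1/286) = 1/143)
-364972/7208 + 100910/s(u(F(-4, 2))) = -364972/7208 + 100910/(1/143) = -364972*1/7208 + 100910*143 = -91243/1802 + 14430130 = 26003003017/1802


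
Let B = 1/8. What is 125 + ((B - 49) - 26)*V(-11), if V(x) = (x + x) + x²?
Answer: -58301/8 ≈ -7287.6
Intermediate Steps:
V(x) = x² + 2*x (V(x) = 2*x + x² = x² + 2*x)
B = ⅛ ≈ 0.12500
125 + ((B - 49) - 26)*V(-11) = 125 + ((⅛ - 49) - 26)*(-11*(2 - 11)) = 125 + (-391/8 - 26)*(-11*(-9)) = 125 - 599/8*99 = 125 - 59301/8 = -58301/8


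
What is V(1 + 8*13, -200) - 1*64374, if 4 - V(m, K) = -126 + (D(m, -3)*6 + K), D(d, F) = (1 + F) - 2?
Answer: -64020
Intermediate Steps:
D(d, F) = -1 + F
V(m, K) = 154 - K (V(m, K) = 4 - (-126 + ((-1 - 3)*6 + K)) = 4 - (-126 + (-4*6 + K)) = 4 - (-126 + (-24 + K)) = 4 - (-150 + K) = 4 + (150 - K) = 154 - K)
V(1 + 8*13, -200) - 1*64374 = (154 - 1*(-200)) - 1*64374 = (154 + 200) - 64374 = 354 - 64374 = -64020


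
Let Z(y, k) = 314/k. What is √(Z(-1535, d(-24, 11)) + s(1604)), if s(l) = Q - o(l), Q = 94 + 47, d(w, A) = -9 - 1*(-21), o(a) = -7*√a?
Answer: √(6018 + 504*√401)/6 ≈ 21.155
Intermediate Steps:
d(w, A) = 12 (d(w, A) = -9 + 21 = 12)
Q = 141
s(l) = 141 + 7*√l (s(l) = 141 - (-7)*√l = 141 + 7*√l)
√(Z(-1535, d(-24, 11)) + s(1604)) = √(314/12 + (141 + 7*√1604)) = √(314*(1/12) + (141 + 7*(2*√401))) = √(157/6 + (141 + 14*√401)) = √(1003/6 + 14*√401)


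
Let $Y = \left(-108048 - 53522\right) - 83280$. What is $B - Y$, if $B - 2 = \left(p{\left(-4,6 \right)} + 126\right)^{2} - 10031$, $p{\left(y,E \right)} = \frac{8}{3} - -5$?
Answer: $\frac{2274190}{9} \approx 2.5269 \cdot 10^{5}$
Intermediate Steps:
$p{\left(y,E \right)} = \frac{23}{3}$ ($p{\left(y,E \right)} = 8 \cdot \frac{1}{3} + 5 = \frac{8}{3} + 5 = \frac{23}{3}$)
$B = \frac{70540}{9}$ ($B = 2 + \left(\left(\frac{23}{3} + 126\right)^{2} - 10031\right) = 2 - \left(10031 - \left(\frac{401}{3}\right)^{2}\right) = 2 + \left(\frac{160801}{9} - 10031\right) = 2 + \frac{70522}{9} = \frac{70540}{9} \approx 7837.8$)
$Y = -244850$ ($Y = -161570 - 83280 = -244850$)
$B - Y = \frac{70540}{9} - -244850 = \frac{70540}{9} + 244850 = \frac{2274190}{9}$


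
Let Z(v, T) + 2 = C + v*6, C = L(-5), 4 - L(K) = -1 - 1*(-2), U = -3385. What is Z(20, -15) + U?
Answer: -3264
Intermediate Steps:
L(K) = 3 (L(K) = 4 - (-1 - 1*(-2)) = 4 - (-1 + 2) = 4 - 1*1 = 4 - 1 = 3)
C = 3
Z(v, T) = 1 + 6*v (Z(v, T) = -2 + (3 + v*6) = -2 + (3 + 6*v) = 1 + 6*v)
Z(20, -15) + U = (1 + 6*20) - 3385 = (1 + 120) - 3385 = 121 - 3385 = -3264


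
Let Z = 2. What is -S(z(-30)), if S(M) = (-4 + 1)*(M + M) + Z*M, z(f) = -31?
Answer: -124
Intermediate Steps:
S(M) = -4*M (S(M) = (-4 + 1)*(M + M) + 2*M = -6*M + 2*M = -4*M)
-S(z(-30)) = -(-4)*(-31) = -1*124 = -124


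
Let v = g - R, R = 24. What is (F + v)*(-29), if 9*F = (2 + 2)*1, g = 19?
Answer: 1189/9 ≈ 132.11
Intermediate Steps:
F = 4/9 (F = ((2 + 2)*1)/9 = (4*1)/9 = (⅑)*4 = 4/9 ≈ 0.44444)
v = -5 (v = 19 - 1*24 = 19 - 24 = -5)
(F + v)*(-29) = (4/9 - 5)*(-29) = -41/9*(-29) = 1189/9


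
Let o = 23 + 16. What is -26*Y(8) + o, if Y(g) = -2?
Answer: 91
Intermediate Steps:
o = 39
-26*Y(8) + o = -26*(-2) + 39 = 52 + 39 = 91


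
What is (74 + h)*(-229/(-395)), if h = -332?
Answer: -59082/395 ≈ -149.57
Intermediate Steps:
(74 + h)*(-229/(-395)) = (74 - 332)*(-229/(-395)) = -(-59082)*(-1)/395 = -258*229/395 = -59082/395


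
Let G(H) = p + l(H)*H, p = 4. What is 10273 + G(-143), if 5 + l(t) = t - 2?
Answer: 31727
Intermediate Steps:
l(t) = -7 + t (l(t) = -5 + (t - 2) = -5 + (-2 + t) = -7 + t)
G(H) = 4 + H*(-7 + H) (G(H) = 4 + (-7 + H)*H = 4 + H*(-7 + H))
10273 + G(-143) = 10273 + (4 - 143*(-7 - 143)) = 10273 + (4 - 143*(-150)) = 10273 + (4 + 21450) = 10273 + 21454 = 31727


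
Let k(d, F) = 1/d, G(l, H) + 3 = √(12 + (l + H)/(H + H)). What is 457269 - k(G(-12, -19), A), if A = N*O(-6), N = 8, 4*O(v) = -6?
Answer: 66303891/145 - √18506/145 ≈ 4.5727e+5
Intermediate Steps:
O(v) = -3/2 (O(v) = (¼)*(-6) = -3/2)
G(l, H) = -3 + √(12 + (H + l)/(2*H)) (G(l, H) = -3 + √(12 + (l + H)/(H + H)) = -3 + √(12 + (H + l)/((2*H))) = -3 + √(12 + (H + l)*(1/(2*H))) = -3 + √(12 + (H + l)/(2*H)))
A = -12 (A = 8*(-3/2) = -12)
457269 - k(G(-12, -19), A) = 457269 - 1/(-3 + √(50 + 2*(-12)/(-19))/2) = 457269 - 1/(-3 + √(50 + 2*(-12)*(-1/19))/2) = 457269 - 1/(-3 + √(50 + 24/19)/2) = 457269 - 1/(-3 + √(974/19)/2) = 457269 - 1/(-3 + (√18506/19)/2) = 457269 - 1/(-3 + √18506/38)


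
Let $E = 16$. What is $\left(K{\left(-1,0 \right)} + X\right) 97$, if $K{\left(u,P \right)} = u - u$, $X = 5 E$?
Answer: $7760$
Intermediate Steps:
$X = 80$ ($X = 5 \cdot 16 = 80$)
$K{\left(u,P \right)} = 0$
$\left(K{\left(-1,0 \right)} + X\right) 97 = \left(0 + 80\right) 97 = 80 \cdot 97 = 7760$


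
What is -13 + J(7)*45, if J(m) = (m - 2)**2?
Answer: 1112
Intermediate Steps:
J(m) = (-2 + m)**2
-13 + J(7)*45 = -13 + (-2 + 7)**2*45 = -13 + 5**2*45 = -13 + 25*45 = -13 + 1125 = 1112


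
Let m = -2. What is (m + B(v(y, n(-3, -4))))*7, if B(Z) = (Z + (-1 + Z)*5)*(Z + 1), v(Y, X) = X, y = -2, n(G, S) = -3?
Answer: 308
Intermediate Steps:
B(Z) = (1 + Z)*(-5 + 6*Z) (B(Z) = (Z + (-5 + 5*Z))*(1 + Z) = (-5 + 6*Z)*(1 + Z) = (1 + Z)*(-5 + 6*Z))
(m + B(v(y, n(-3, -4))))*7 = (-2 + (-5 - 3 + 6*(-3)²))*7 = (-2 + (-5 - 3 + 6*9))*7 = (-2 + (-5 - 3 + 54))*7 = (-2 + 46)*7 = 44*7 = 308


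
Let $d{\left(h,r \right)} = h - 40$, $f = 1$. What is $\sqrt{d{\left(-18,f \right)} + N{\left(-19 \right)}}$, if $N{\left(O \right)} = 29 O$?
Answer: $i \sqrt{609} \approx 24.678 i$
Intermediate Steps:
$d{\left(h,r \right)} = -40 + h$
$\sqrt{d{\left(-18,f \right)} + N{\left(-19 \right)}} = \sqrt{\left(-40 - 18\right) + 29 \left(-19\right)} = \sqrt{-58 - 551} = \sqrt{-609} = i \sqrt{609}$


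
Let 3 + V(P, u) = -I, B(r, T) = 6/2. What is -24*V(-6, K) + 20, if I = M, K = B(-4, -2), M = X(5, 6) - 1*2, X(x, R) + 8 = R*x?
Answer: 572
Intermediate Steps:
X(x, R) = -8 + R*x
B(r, T) = 3 (B(r, T) = 6*(1/2) = 3)
M = 20 (M = (-8 + 6*5) - 1*2 = (-8 + 30) - 2 = 22 - 2 = 20)
K = 3
I = 20
V(P, u) = -23 (V(P, u) = -3 - 1*20 = -3 - 20 = -23)
-24*V(-6, K) + 20 = -24*(-23) + 20 = 552 + 20 = 572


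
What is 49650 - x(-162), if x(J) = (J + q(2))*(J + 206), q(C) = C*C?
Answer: 56602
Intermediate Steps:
q(C) = C**2
x(J) = (4 + J)*(206 + J) (x(J) = (J + 2**2)*(J + 206) = (J + 4)*(206 + J) = (4 + J)*(206 + J))
49650 - x(-162) = 49650 - (824 + (-162)**2 + 210*(-162)) = 49650 - (824 + 26244 - 34020) = 49650 - 1*(-6952) = 49650 + 6952 = 56602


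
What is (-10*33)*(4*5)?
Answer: -6600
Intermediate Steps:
(-10*33)*(4*5) = -330*20 = -6600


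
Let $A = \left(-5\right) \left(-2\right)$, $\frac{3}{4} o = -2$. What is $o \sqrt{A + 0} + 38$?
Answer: $38 - \frac{8 \sqrt{10}}{3} \approx 29.567$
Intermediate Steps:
$o = - \frac{8}{3}$ ($o = \frac{4}{3} \left(-2\right) = - \frac{8}{3} \approx -2.6667$)
$A = 10$
$o \sqrt{A + 0} + 38 = - \frac{8 \sqrt{10 + 0}}{3} + 38 = - \frac{8 \sqrt{10}}{3} + 38 = 38 - \frac{8 \sqrt{10}}{3}$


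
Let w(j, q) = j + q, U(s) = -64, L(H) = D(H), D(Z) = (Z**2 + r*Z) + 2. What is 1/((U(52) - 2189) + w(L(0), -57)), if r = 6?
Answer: -1/2308 ≈ -0.00043328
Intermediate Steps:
D(Z) = 2 + Z**2 + 6*Z (D(Z) = (Z**2 + 6*Z) + 2 = 2 + Z**2 + 6*Z)
L(H) = 2 + H**2 + 6*H
1/((U(52) - 2189) + w(L(0), -57)) = 1/((-64 - 2189) + ((2 + 0**2 + 6*0) - 57)) = 1/(-2253 + ((2 + 0 + 0) - 57)) = 1/(-2253 + (2 - 57)) = 1/(-2253 - 55) = 1/(-2308) = -1/2308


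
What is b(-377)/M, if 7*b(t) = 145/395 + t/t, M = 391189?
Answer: 108/216327517 ≈ 4.9924e-7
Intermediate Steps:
b(t) = 108/553 (b(t) = (145/395 + t/t)/7 = (145*(1/395) + 1)/7 = (29/79 + 1)/7 = (⅐)*(108/79) = 108/553)
b(-377)/M = (108/553)/391189 = (108/553)*(1/391189) = 108/216327517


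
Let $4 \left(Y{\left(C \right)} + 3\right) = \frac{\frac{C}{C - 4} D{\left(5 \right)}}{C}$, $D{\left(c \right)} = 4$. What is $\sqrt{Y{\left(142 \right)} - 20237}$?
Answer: $\frac{i \sqrt{385450422}}{138} \approx 142.27 i$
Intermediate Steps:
$Y{\left(C \right)} = -3 + \frac{1}{-4 + C}$ ($Y{\left(C \right)} = -3 + \frac{\frac{C}{C - 4} \cdot 4 \frac{1}{C}}{4} = -3 + \frac{\frac{C}{-4 + C} 4 \frac{1}{C}}{4} = -3 + \frac{\frac{4 C}{-4 + C} \frac{1}{C}}{4} = -3 + \frac{4 \frac{1}{-4 + C}}{4} = -3 + \frac{1}{-4 + C}$)
$\sqrt{Y{\left(142 \right)} - 20237} = \sqrt{\frac{13 - 426}{-4 + 142} - 20237} = \sqrt{\frac{13 - 426}{138} - 20237} = \sqrt{\frac{1}{138} \left(-413\right) - 20237} = \sqrt{- \frac{413}{138} - 20237} = \sqrt{- \frac{2793119}{138}} = \frac{i \sqrt{385450422}}{138}$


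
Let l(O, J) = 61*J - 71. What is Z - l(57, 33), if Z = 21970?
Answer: 20028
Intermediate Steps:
l(O, J) = -71 + 61*J
Z - l(57, 33) = 21970 - (-71 + 61*33) = 21970 - (-71 + 2013) = 21970 - 1*1942 = 21970 - 1942 = 20028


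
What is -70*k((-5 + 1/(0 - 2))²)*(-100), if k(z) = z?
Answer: 211750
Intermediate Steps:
-70*k((-5 + 1/(0 - 2))²)*(-100) = -70*(-5 + 1/(0 - 2))²*(-100) = -70*(-5 + 1/(-2))²*(-100) = -70*(-5 - ½)²*(-100) = -70*(-11/2)²*(-100) = -70*121/4*(-100) = -4235/2*(-100) = 211750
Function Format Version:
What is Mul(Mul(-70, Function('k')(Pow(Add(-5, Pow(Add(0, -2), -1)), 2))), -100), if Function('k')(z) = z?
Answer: 211750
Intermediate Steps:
Mul(Mul(-70, Function('k')(Pow(Add(-5, Pow(Add(0, -2), -1)), 2))), -100) = Mul(Mul(-70, Pow(Add(-5, Pow(Add(0, -2), -1)), 2)), -100) = Mul(Mul(-70, Pow(Add(-5, Pow(-2, -1)), 2)), -100) = Mul(Mul(-70, Pow(Add(-5, Rational(-1, 2)), 2)), -100) = Mul(Mul(-70, Pow(Rational(-11, 2), 2)), -100) = Mul(Mul(-70, Rational(121, 4)), -100) = Mul(Rational(-4235, 2), -100) = 211750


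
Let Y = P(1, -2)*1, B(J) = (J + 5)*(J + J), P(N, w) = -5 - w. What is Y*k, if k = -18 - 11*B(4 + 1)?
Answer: 3354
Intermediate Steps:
B(J) = 2*J*(5 + J) (B(J) = (5 + J)*(2*J) = 2*J*(5 + J))
Y = -3 (Y = (-5 - 1*(-2))*1 = (-5 + 2)*1 = -3*1 = -3)
k = -1118 (k = -18 - 22*(4 + 1)*(5 + (4 + 1)) = -18 - 22*5*(5 + 5) = -18 - 22*5*10 = -18 - 11*100 = -18 - 1100 = -1118)
Y*k = -3*(-1118) = 3354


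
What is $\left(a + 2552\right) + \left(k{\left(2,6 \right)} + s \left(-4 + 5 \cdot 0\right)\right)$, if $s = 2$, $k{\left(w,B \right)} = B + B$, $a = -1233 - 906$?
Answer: $417$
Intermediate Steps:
$a = -2139$ ($a = -1233 - 906 = -2139$)
$k{\left(w,B \right)} = 2 B$
$\left(a + 2552\right) + \left(k{\left(2,6 \right)} + s \left(-4 + 5 \cdot 0\right)\right) = \left(-2139 + 2552\right) + \left(2 \cdot 6 + 2 \left(-4 + 5 \cdot 0\right)\right) = 413 + \left(12 + 2 \left(-4 + 0\right)\right) = 413 + \left(12 + 2 \left(-4\right)\right) = 413 + \left(12 - 8\right) = 413 + 4 = 417$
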